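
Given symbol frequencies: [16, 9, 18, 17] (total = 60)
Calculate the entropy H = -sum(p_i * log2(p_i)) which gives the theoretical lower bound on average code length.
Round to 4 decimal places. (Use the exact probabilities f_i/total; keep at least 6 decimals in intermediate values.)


Per-symbol terms -p_i * log2(p_i) with p_i = f_i/60:
  p = 16/60 = 0.266667: log2(p) = -1.906891, -p*log2(p) = 0.508504
  p = 9/60 = 0.150000: log2(p) = -2.736966, -p*log2(p) = 0.410545
  p = 18/60 = 0.300000: log2(p) = -1.736966, -p*log2(p) = 0.521090
  p = 17/60 = 0.283333: log2(p) = -1.819428, -p*log2(p) = 0.515505
H = 0.508504 + 0.410545 + 0.521090 + 0.515505 = 1.955644

H = 1.9556 bits/symbol


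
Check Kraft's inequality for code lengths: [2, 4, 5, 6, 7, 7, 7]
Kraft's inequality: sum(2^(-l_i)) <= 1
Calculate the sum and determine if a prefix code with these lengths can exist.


Sum = 2^(-2) + 2^(-4) + 2^(-5) + 2^(-6) + 2^(-7) + 2^(-7) + 2^(-7)
    = 0.25 + 0.0625 + 0.03125 + 0.015625 + 0.0078125 + 0.0078125 + 0.0078125
    = 49/128 = 0.3828125
Since 0.3828125 <= 1, Kraft's inequality IS satisfied.
A prefix code with these lengths CAN exist.

Kraft sum = 0.3828125. Satisfied.


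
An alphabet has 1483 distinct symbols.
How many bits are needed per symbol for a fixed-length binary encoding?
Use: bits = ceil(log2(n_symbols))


log2(1483) = 10.5343
Bracket: 2^10 = 1024 < 1483 <= 2^11 = 2048
So ceil(log2(1483)) = 11

bits = ceil(log2(1483)) = ceil(10.5343) = 11 bits


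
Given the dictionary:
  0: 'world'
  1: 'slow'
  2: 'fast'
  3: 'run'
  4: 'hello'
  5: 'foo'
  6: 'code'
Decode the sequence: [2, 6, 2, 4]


Look up each index in the dictionary:
  2 -> 'fast'
  6 -> 'code'
  2 -> 'fast'
  4 -> 'hello'

Decoded: "fast code fast hello"


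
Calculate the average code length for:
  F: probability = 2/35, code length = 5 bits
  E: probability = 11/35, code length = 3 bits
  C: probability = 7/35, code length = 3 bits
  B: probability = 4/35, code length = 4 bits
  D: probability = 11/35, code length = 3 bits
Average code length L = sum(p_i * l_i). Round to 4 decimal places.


Weighted contributions p_i * l_i:
  F: (2/35) * 5 = 10/35
  E: (11/35) * 3 = 33/35
  C: (7/35) * 3 = 21/35
  B: (4/35) * 4 = 16/35
  D: (11/35) * 3 = 33/35
Sum = (10 + 33 + 21 + 16 + 33)/35 = 113/35

L = 113/35 = 3.2286 bits/symbol


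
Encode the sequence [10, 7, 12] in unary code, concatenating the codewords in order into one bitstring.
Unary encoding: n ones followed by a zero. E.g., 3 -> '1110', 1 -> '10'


Encode each number as n ones followed by a terminating 0:
  10 -> 11111111110 (11 bits)
  7 -> 11111110 (8 bits)
  12 -> 1111111111110 (13 bits)
Total length = 11 + 8 + 13 = 32 bits.

Unary([10, 7, 12]) = 11111111110111111101111111111110 (32 bits)


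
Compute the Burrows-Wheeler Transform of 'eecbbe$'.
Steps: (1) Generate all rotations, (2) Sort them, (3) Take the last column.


Rotations (sorted):
  0: $eecbbe -> last char: e
  1: bbe$eec -> last char: c
  2: be$eecb -> last char: b
  3: cbbe$ee -> last char: e
  4: e$eecbb -> last char: b
  5: ecbbe$e -> last char: e
  6: eecbbe$ -> last char: $


BWT = ecbebe$


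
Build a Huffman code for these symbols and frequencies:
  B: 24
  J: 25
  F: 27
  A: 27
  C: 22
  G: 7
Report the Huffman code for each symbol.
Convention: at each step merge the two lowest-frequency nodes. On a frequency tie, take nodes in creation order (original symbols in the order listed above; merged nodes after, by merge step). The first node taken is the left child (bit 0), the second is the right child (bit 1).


Huffman tree construction:
Step 1: Merge G(7) + C(22) = 29
Step 2: Merge B(24) + J(25) = 49
Step 3: Merge F(27) + A(27) = 54
Step 4: Merge (G+C)(29) + (B+J)(49) = 78
Step 5: Merge (F+A)(54) + ((G+C)+(B+J))(78) = 132
Read each symbol's code off the tree from the root (left child = 0, right child = 1).

Codes:
  B: 110 (length 3)
  J: 111 (length 3)
  F: 00 (length 2)
  A: 01 (length 2)
  C: 101 (length 3)
  G: 100 (length 3)
Average code length: 342/132 = 2.5909 bits/symbol


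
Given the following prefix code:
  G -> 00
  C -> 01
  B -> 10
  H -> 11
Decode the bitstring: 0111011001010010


Decoding step by step:
Bits 01 -> C
Bits 11 -> H
Bits 01 -> C
Bits 10 -> B
Bits 01 -> C
Bits 01 -> C
Bits 00 -> G
Bits 10 -> B


Decoded message: CHCBCCGB


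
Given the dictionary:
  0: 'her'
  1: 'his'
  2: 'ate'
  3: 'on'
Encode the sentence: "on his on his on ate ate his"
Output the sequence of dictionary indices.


Look up each word in the dictionary:
  'on' -> 3
  'his' -> 1
  'on' -> 3
  'his' -> 1
  'on' -> 3
  'ate' -> 2
  'ate' -> 2
  'his' -> 1

Encoded: [3, 1, 3, 1, 3, 2, 2, 1]


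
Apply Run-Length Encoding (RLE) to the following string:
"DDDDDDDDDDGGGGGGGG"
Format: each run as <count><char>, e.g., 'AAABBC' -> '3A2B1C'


Scanning runs left to right:
  i=0: run of 'D' x 10 -> '10D'
  i=10: run of 'G' x 8 -> '8G'

RLE = 10D8G


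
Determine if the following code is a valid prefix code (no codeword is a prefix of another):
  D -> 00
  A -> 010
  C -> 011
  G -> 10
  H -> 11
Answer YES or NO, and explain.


Checking each pair (does one codeword prefix another?):
  D='00' vs A='010': no prefix
  D='00' vs C='011': no prefix
  D='00' vs G='10': no prefix
  D='00' vs H='11': no prefix
  A='010' vs D='00': no prefix
  A='010' vs C='011': no prefix
  A='010' vs G='10': no prefix
  A='010' vs H='11': no prefix
  C='011' vs D='00': no prefix
  C='011' vs A='010': no prefix
  C='011' vs G='10': no prefix
  C='011' vs H='11': no prefix
  G='10' vs D='00': no prefix
  G='10' vs A='010': no prefix
  G='10' vs C='011': no prefix
  G='10' vs H='11': no prefix
  H='11' vs D='00': no prefix
  H='11' vs A='010': no prefix
  H='11' vs C='011': no prefix
  H='11' vs G='10': no prefix
No violation found over all pairs.

YES -- this is a valid prefix code. No codeword is a prefix of any other codeword.


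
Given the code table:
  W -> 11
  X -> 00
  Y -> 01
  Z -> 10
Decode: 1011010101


Decoding:
10 -> Z
11 -> W
01 -> Y
01 -> Y
01 -> Y


Result: ZWYYY


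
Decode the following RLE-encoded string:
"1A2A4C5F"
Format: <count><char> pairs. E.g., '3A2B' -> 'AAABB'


Expanding each <count><char> pair:
  1A -> 'A'
  2A -> 'AA'
  4C -> 'CCCC'
  5F -> 'FFFFF'

Decoded = AAACCCCFFFFF


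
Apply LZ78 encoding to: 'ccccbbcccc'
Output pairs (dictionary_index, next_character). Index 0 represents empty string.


LZ78 encoding steps:
Dictionary: {0: ''}
Step 1: w='' (idx 0), next='c' -> output (0, 'c'), add 'c' as idx 1
Step 2: w='c' (idx 1), next='c' -> output (1, 'c'), add 'cc' as idx 2
Step 3: w='c' (idx 1), next='b' -> output (1, 'b'), add 'cb' as idx 3
Step 4: w='' (idx 0), next='b' -> output (0, 'b'), add 'b' as idx 4
Step 5: w='cc' (idx 2), next='c' -> output (2, 'c'), add 'ccc' as idx 5
Step 6: w='c' (idx 1), end of input -> output (1, '')


Encoded: [(0, 'c'), (1, 'c'), (1, 'b'), (0, 'b'), (2, 'c'), (1, '')]


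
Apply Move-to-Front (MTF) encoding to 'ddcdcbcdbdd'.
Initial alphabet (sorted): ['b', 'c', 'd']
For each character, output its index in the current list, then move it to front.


MTF encoding:
'd': index 2 in ['b', 'c', 'd'] -> ['d', 'b', 'c']
'd': index 0 in ['d', 'b', 'c'] -> ['d', 'b', 'c']
'c': index 2 in ['d', 'b', 'c'] -> ['c', 'd', 'b']
'd': index 1 in ['c', 'd', 'b'] -> ['d', 'c', 'b']
'c': index 1 in ['d', 'c', 'b'] -> ['c', 'd', 'b']
'b': index 2 in ['c', 'd', 'b'] -> ['b', 'c', 'd']
'c': index 1 in ['b', 'c', 'd'] -> ['c', 'b', 'd']
'd': index 2 in ['c', 'b', 'd'] -> ['d', 'c', 'b']
'b': index 2 in ['d', 'c', 'b'] -> ['b', 'd', 'c']
'd': index 1 in ['b', 'd', 'c'] -> ['d', 'b', 'c']
'd': index 0 in ['d', 'b', 'c'] -> ['d', 'b', 'c']


Output: [2, 0, 2, 1, 1, 2, 1, 2, 2, 1, 0]


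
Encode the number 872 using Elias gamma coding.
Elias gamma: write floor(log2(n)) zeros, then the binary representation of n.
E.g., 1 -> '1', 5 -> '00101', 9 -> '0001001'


num_bits = floor(log2(872)) + 1 = 10
leading_zeros = num_bits - 1 = 9
binary(872) = 1101101000

Elias gamma(872) = '000000000' + '1101101000' = 0000000001101101000 (19 bits)


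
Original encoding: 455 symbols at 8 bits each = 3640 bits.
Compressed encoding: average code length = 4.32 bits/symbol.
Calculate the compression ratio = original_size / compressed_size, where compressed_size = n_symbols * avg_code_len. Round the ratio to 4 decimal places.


original_size = n_symbols * orig_bits = 455 * 8 = 3640 bits
compressed_size = n_symbols * avg_code_len = 455 * 4.32 = 1965.6 bits
ratio = original_size / compressed_size = 3640 / 1965.6 = 1.8519

Compression ratio = 1.8519


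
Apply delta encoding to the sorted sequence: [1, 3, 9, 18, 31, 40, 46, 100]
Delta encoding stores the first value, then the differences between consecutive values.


First value: 1
Deltas:
  3 - 1 = 2
  9 - 3 = 6
  18 - 9 = 9
  31 - 18 = 13
  40 - 31 = 9
  46 - 40 = 6
  100 - 46 = 54


Delta encoded: [1, 2, 6, 9, 13, 9, 6, 54]


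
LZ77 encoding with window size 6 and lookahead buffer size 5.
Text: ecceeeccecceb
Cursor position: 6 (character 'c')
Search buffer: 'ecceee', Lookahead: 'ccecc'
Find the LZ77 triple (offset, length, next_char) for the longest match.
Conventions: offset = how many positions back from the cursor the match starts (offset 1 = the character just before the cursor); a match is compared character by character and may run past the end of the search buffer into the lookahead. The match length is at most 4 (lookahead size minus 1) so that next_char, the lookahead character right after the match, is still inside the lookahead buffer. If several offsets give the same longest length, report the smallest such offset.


Try each offset into the search buffer:
  offset=1 (pos 5, char 'e'): match length 0
  offset=2 (pos 4, char 'e'): match length 0
  offset=3 (pos 3, char 'e'): match length 0
  offset=4 (pos 2, char 'c'): match length 1
  offset=5 (pos 1, char 'c'): match length 3
  offset=6 (pos 0, char 'e'): match length 0
Longest match has length 3 at offset 5.
next_char = character at position 6 + 3 = 9 -> 'c'

Best match: offset=5, length=3 (matching 'cce' starting at position 1)
LZ77 triple: (5, 3, 'c')


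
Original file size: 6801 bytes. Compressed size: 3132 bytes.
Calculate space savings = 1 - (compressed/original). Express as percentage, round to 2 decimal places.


ratio = compressed/original = 3132/6801 = 0.460521
savings = 1 - ratio = 1 - 0.460521 = 0.539479
as a percentage: 0.539479 * 100 = 53.95%

Space savings = 1 - 3132/6801 = 53.95%


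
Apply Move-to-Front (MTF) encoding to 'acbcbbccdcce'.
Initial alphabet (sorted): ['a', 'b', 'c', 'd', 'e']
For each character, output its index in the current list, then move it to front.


MTF encoding:
'a': index 0 in ['a', 'b', 'c', 'd', 'e'] -> ['a', 'b', 'c', 'd', 'e']
'c': index 2 in ['a', 'b', 'c', 'd', 'e'] -> ['c', 'a', 'b', 'd', 'e']
'b': index 2 in ['c', 'a', 'b', 'd', 'e'] -> ['b', 'c', 'a', 'd', 'e']
'c': index 1 in ['b', 'c', 'a', 'd', 'e'] -> ['c', 'b', 'a', 'd', 'e']
'b': index 1 in ['c', 'b', 'a', 'd', 'e'] -> ['b', 'c', 'a', 'd', 'e']
'b': index 0 in ['b', 'c', 'a', 'd', 'e'] -> ['b', 'c', 'a', 'd', 'e']
'c': index 1 in ['b', 'c', 'a', 'd', 'e'] -> ['c', 'b', 'a', 'd', 'e']
'c': index 0 in ['c', 'b', 'a', 'd', 'e'] -> ['c', 'b', 'a', 'd', 'e']
'd': index 3 in ['c', 'b', 'a', 'd', 'e'] -> ['d', 'c', 'b', 'a', 'e']
'c': index 1 in ['d', 'c', 'b', 'a', 'e'] -> ['c', 'd', 'b', 'a', 'e']
'c': index 0 in ['c', 'd', 'b', 'a', 'e'] -> ['c', 'd', 'b', 'a', 'e']
'e': index 4 in ['c', 'd', 'b', 'a', 'e'] -> ['e', 'c', 'd', 'b', 'a']


Output: [0, 2, 2, 1, 1, 0, 1, 0, 3, 1, 0, 4]


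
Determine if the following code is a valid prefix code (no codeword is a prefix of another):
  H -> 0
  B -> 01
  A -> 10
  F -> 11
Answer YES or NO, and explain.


Checking each pair (does one codeword prefix another?):
  H='0' vs B='01': prefix -- VIOLATION

NO -- this is NOT a valid prefix code. H (0) is a prefix of B (01).


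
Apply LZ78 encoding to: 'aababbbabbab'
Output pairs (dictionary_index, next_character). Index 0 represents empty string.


LZ78 encoding steps:
Dictionary: {0: ''}
Step 1: w='' (idx 0), next='a' -> output (0, 'a'), add 'a' as idx 1
Step 2: w='a' (idx 1), next='b' -> output (1, 'b'), add 'ab' as idx 2
Step 3: w='ab' (idx 2), next='b' -> output (2, 'b'), add 'abb' as idx 3
Step 4: w='' (idx 0), next='b' -> output (0, 'b'), add 'b' as idx 4
Step 5: w='abb' (idx 3), next='a' -> output (3, 'a'), add 'abba' as idx 5
Step 6: w='b' (idx 4), end of input -> output (4, '')


Encoded: [(0, 'a'), (1, 'b'), (2, 'b'), (0, 'b'), (3, 'a'), (4, '')]


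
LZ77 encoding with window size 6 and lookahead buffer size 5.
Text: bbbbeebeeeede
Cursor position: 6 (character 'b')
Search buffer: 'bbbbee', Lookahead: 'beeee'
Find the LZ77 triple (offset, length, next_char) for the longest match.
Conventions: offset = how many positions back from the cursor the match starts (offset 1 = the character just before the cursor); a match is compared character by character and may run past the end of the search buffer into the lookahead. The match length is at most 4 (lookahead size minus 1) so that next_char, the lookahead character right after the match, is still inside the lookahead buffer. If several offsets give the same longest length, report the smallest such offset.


Try each offset into the search buffer:
  offset=1 (pos 5, char 'e'): match length 0
  offset=2 (pos 4, char 'e'): match length 0
  offset=3 (pos 3, char 'b'): match length 3
  offset=4 (pos 2, char 'b'): match length 1
  offset=5 (pos 1, char 'b'): match length 1
  offset=6 (pos 0, char 'b'): match length 1
Longest match has length 3 at offset 3.
next_char = character at position 6 + 3 = 9 -> 'e'

Best match: offset=3, length=3 (matching 'bee' starting at position 3)
LZ77 triple: (3, 3, 'e')


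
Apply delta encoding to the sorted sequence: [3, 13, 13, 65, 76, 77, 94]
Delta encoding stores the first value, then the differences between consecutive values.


First value: 3
Deltas:
  13 - 3 = 10
  13 - 13 = 0
  65 - 13 = 52
  76 - 65 = 11
  77 - 76 = 1
  94 - 77 = 17


Delta encoded: [3, 10, 0, 52, 11, 1, 17]


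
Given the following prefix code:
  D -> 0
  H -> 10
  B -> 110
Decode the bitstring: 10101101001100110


Decoding step by step:
Bits 10 -> H
Bits 10 -> H
Bits 110 -> B
Bits 10 -> H
Bits 0 -> D
Bits 110 -> B
Bits 0 -> D
Bits 110 -> B


Decoded message: HHBHDBDB


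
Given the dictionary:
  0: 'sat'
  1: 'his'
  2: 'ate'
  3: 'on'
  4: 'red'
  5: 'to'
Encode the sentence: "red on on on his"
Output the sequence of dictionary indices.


Look up each word in the dictionary:
  'red' -> 4
  'on' -> 3
  'on' -> 3
  'on' -> 3
  'his' -> 1

Encoded: [4, 3, 3, 3, 1]


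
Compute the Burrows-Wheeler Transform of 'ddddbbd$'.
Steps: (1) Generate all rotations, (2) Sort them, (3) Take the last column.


Rotations (sorted):
  0: $ddddbbd -> last char: d
  1: bbd$dddd -> last char: d
  2: bd$ddddb -> last char: b
  3: d$ddddbb -> last char: b
  4: dbbd$ddd -> last char: d
  5: ddbbd$dd -> last char: d
  6: dddbbd$d -> last char: d
  7: ddddbbd$ -> last char: $


BWT = ddbbddd$


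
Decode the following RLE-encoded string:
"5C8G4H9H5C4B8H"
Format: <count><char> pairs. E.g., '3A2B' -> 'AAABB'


Expanding each <count><char> pair:
  5C -> 'CCCCC'
  8G -> 'GGGGGGGG'
  4H -> 'HHHH'
  9H -> 'HHHHHHHHH'
  5C -> 'CCCCC'
  4B -> 'BBBB'
  8H -> 'HHHHHHHH'

Decoded = CCCCCGGGGGGGGHHHHHHHHHHHHHCCCCCBBBBHHHHHHHH


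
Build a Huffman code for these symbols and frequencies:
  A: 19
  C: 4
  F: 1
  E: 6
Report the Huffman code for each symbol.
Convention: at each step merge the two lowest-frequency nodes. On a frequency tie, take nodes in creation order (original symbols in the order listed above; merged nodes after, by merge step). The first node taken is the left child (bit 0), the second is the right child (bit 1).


Huffman tree construction:
Step 1: Merge F(1) + C(4) = 5
Step 2: Merge (F+C)(5) + E(6) = 11
Step 3: Merge ((F+C)+E)(11) + A(19) = 30
Read each symbol's code off the tree from the root (left child = 0, right child = 1).

Codes:
  A: 1 (length 1)
  C: 001 (length 3)
  F: 000 (length 3)
  E: 01 (length 2)
Average code length: 46/30 = 1.5333 bits/symbol


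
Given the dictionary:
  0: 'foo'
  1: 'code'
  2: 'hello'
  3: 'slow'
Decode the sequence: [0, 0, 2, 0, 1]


Look up each index in the dictionary:
  0 -> 'foo'
  0 -> 'foo'
  2 -> 'hello'
  0 -> 'foo'
  1 -> 'code'

Decoded: "foo foo hello foo code"


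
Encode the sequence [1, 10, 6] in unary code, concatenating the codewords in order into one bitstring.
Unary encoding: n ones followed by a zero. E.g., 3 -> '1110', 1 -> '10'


Encode each number as n ones followed by a terminating 0:
  1 -> 10 (2 bits)
  10 -> 11111111110 (11 bits)
  6 -> 1111110 (7 bits)
Total length = 2 + 11 + 7 = 20 bits.

Unary([1, 10, 6]) = 10111111111101111110 (20 bits)


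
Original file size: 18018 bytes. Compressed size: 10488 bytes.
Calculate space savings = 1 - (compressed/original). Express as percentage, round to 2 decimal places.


ratio = compressed/original = 10488/18018 = 0.582085
savings = 1 - ratio = 1 - 0.582085 = 0.417915
as a percentage: 0.417915 * 100 = 41.79%

Space savings = 1 - 10488/18018 = 41.79%


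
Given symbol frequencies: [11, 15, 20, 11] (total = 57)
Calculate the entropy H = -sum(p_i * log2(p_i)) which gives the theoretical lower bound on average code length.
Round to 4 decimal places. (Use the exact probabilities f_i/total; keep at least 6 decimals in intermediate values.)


Per-symbol terms -p_i * log2(p_i) with p_i = f_i/57:
  p = 11/57 = 0.192982: log2(p) = -2.373458, -p*log2(p) = 0.458036
  p = 15/57 = 0.263158: log2(p) = -1.925999, -p*log2(p) = 0.506842
  p = 20/57 = 0.350877: log2(p) = -1.510962, -p*log2(p) = 0.530162
  p = 11/57 = 0.192982: log2(p) = -2.373458, -p*log2(p) = 0.458036
H = 0.458036 + 0.506842 + 0.530162 + 0.458036 = 1.953076

H = 1.9531 bits/symbol


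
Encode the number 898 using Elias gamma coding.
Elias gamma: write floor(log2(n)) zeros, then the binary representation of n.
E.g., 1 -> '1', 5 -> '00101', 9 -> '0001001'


num_bits = floor(log2(898)) + 1 = 10
leading_zeros = num_bits - 1 = 9
binary(898) = 1110000010

Elias gamma(898) = '000000000' + '1110000010' = 0000000001110000010 (19 bits)


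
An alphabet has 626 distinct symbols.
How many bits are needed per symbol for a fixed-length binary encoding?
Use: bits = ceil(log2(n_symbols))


log2(626) = 9.29
Bracket: 2^9 = 512 < 626 <= 2^10 = 1024
So ceil(log2(626)) = 10

bits = ceil(log2(626)) = ceil(9.29) = 10 bits


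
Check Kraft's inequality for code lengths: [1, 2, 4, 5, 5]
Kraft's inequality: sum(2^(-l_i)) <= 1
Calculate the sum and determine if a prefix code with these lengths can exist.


Sum = 2^(-1) + 2^(-2) + 2^(-4) + 2^(-5) + 2^(-5)
    = 0.5 + 0.25 + 0.0625 + 0.03125 + 0.03125
    = 28/32 = 0.875
Since 0.875 <= 1, Kraft's inequality IS satisfied.
A prefix code with these lengths CAN exist.

Kraft sum = 0.875. Satisfied.


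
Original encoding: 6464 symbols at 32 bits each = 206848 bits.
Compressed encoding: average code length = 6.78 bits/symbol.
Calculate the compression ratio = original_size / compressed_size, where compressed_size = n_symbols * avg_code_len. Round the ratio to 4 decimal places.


original_size = n_symbols * orig_bits = 6464 * 32 = 206848 bits
compressed_size = n_symbols * avg_code_len = 6464 * 6.78 = 43825.92 bits
ratio = original_size / compressed_size = 206848 / 43825.92 = 4.7198

Compression ratio = 4.7198


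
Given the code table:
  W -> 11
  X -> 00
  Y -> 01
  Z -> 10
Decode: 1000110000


Decoding:
10 -> Z
00 -> X
11 -> W
00 -> X
00 -> X


Result: ZXWXX


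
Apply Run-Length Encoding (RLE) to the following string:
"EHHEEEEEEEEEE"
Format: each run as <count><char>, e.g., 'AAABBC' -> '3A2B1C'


Scanning runs left to right:
  i=0: run of 'E' x 1 -> '1E'
  i=1: run of 'H' x 2 -> '2H'
  i=3: run of 'E' x 10 -> '10E'

RLE = 1E2H10E


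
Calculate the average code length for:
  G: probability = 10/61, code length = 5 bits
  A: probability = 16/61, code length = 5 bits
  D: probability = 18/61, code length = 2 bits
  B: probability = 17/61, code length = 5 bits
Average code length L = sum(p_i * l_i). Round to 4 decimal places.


Weighted contributions p_i * l_i:
  G: (10/61) * 5 = 50/61
  A: (16/61) * 5 = 80/61
  D: (18/61) * 2 = 36/61
  B: (17/61) * 5 = 85/61
Sum = (50 + 80 + 36 + 85)/61 = 251/61

L = 251/61 = 4.1148 bits/symbol


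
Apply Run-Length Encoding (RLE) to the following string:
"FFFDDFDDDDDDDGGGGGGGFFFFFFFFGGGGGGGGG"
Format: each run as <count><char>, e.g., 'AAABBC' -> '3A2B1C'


Scanning runs left to right:
  i=0: run of 'F' x 3 -> '3F'
  i=3: run of 'D' x 2 -> '2D'
  i=5: run of 'F' x 1 -> '1F'
  i=6: run of 'D' x 7 -> '7D'
  i=13: run of 'G' x 7 -> '7G'
  i=20: run of 'F' x 8 -> '8F'
  i=28: run of 'G' x 9 -> '9G'

RLE = 3F2D1F7D7G8F9G


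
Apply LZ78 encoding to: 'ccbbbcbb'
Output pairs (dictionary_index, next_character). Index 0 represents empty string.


LZ78 encoding steps:
Dictionary: {0: ''}
Step 1: w='' (idx 0), next='c' -> output (0, 'c'), add 'c' as idx 1
Step 2: w='c' (idx 1), next='b' -> output (1, 'b'), add 'cb' as idx 2
Step 3: w='' (idx 0), next='b' -> output (0, 'b'), add 'b' as idx 3
Step 4: w='b' (idx 3), next='c' -> output (3, 'c'), add 'bc' as idx 4
Step 5: w='b' (idx 3), next='b' -> output (3, 'b'), add 'bb' as idx 5


Encoded: [(0, 'c'), (1, 'b'), (0, 'b'), (3, 'c'), (3, 'b')]


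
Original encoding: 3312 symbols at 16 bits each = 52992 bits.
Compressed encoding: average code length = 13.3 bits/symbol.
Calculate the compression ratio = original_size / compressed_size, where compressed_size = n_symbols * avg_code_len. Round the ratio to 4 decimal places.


original_size = n_symbols * orig_bits = 3312 * 16 = 52992 bits
compressed_size = n_symbols * avg_code_len = 3312 * 13.3 = 44049.6 bits
ratio = original_size / compressed_size = 52992 / 44049.6 = 1.203

Compression ratio = 1.203


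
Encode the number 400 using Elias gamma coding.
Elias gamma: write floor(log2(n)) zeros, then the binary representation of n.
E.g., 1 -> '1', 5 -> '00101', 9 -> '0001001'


num_bits = floor(log2(400)) + 1 = 9
leading_zeros = num_bits - 1 = 8
binary(400) = 110010000

Elias gamma(400) = '00000000' + '110010000' = 00000000110010000 (17 bits)


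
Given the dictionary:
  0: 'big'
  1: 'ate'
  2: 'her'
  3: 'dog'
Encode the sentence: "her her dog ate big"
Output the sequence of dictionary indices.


Look up each word in the dictionary:
  'her' -> 2
  'her' -> 2
  'dog' -> 3
  'ate' -> 1
  'big' -> 0

Encoded: [2, 2, 3, 1, 0]


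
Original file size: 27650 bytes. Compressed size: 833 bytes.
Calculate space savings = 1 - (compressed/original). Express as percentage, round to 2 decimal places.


ratio = compressed/original = 833/27650 = 0.030127
savings = 1 - ratio = 1 - 0.030127 = 0.969873
as a percentage: 0.969873 * 100 = 96.99%

Space savings = 1 - 833/27650 = 96.99%


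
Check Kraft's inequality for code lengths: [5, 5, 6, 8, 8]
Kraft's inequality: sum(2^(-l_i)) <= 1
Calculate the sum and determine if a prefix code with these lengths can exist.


Sum = 2^(-5) + 2^(-5) + 2^(-6) + 2^(-8) + 2^(-8)
    = 0.03125 + 0.03125 + 0.015625 + 0.00390625 + 0.00390625
    = 22/256 = 0.0859375
Since 0.0859375 <= 1, Kraft's inequality IS satisfied.
A prefix code with these lengths CAN exist.

Kraft sum = 0.0859375. Satisfied.


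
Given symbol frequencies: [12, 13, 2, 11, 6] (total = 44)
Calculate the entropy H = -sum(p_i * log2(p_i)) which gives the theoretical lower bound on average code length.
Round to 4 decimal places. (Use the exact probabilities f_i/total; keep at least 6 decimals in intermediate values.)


Per-symbol terms -p_i * log2(p_i) with p_i = f_i/44:
  p = 12/44 = 0.272727: log2(p) = -1.874469, -p*log2(p) = 0.511219
  p = 13/44 = 0.295455: log2(p) = -1.758992, -p*log2(p) = 0.519702
  p = 2/44 = 0.045455: log2(p) = -4.459432, -p*log2(p) = 0.202701
  p = 11/44 = 0.250000: log2(p) = -2.000000, -p*log2(p) = 0.500000
  p = 6/44 = 0.136364: log2(p) = -2.874469, -p*log2(p) = 0.391973
H = 0.511219 + 0.519702 + 0.202701 + 0.500000 + 0.391973 = 2.125595

H = 2.1256 bits/symbol


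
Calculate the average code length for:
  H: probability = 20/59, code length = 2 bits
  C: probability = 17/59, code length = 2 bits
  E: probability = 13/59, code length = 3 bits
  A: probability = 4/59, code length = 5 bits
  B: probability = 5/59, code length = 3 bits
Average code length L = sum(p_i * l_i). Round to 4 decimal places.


Weighted contributions p_i * l_i:
  H: (20/59) * 2 = 40/59
  C: (17/59) * 2 = 34/59
  E: (13/59) * 3 = 39/59
  A: (4/59) * 5 = 20/59
  B: (5/59) * 3 = 15/59
Sum = (40 + 34 + 39 + 20 + 15)/59 = 148/59

L = 148/59 = 2.5085 bits/symbol


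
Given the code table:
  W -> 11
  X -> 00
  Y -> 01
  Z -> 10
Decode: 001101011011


Decoding:
00 -> X
11 -> W
01 -> Y
01 -> Y
10 -> Z
11 -> W


Result: XWYYZW


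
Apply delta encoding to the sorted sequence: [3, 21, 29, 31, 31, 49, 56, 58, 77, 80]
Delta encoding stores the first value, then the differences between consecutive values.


First value: 3
Deltas:
  21 - 3 = 18
  29 - 21 = 8
  31 - 29 = 2
  31 - 31 = 0
  49 - 31 = 18
  56 - 49 = 7
  58 - 56 = 2
  77 - 58 = 19
  80 - 77 = 3


Delta encoded: [3, 18, 8, 2, 0, 18, 7, 2, 19, 3]


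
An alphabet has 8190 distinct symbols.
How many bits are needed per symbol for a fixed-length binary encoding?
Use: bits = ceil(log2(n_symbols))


log2(8190) = 12.9996
Bracket: 2^12 = 4096 < 8190 <= 2^13 = 8192
So ceil(log2(8190)) = 13

bits = ceil(log2(8190)) = ceil(12.9996) = 13 bits


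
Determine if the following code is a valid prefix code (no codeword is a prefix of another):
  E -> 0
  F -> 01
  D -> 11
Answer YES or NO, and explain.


Checking each pair (does one codeword prefix another?):
  E='0' vs F='01': prefix -- VIOLATION

NO -- this is NOT a valid prefix code. E (0) is a prefix of F (01).


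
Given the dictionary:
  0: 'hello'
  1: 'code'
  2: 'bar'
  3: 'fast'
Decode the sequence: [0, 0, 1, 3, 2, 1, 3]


Look up each index in the dictionary:
  0 -> 'hello'
  0 -> 'hello'
  1 -> 'code'
  3 -> 'fast'
  2 -> 'bar'
  1 -> 'code'
  3 -> 'fast'

Decoded: "hello hello code fast bar code fast"


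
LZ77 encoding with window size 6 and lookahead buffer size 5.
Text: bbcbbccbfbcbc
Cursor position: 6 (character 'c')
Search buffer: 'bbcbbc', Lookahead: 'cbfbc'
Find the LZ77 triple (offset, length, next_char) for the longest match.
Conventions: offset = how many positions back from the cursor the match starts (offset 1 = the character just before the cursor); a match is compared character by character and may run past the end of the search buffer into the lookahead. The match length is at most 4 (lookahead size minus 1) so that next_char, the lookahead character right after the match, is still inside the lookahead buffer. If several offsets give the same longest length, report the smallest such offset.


Try each offset into the search buffer:
  offset=1 (pos 5, char 'c'): match length 1
  offset=2 (pos 4, char 'b'): match length 0
  offset=3 (pos 3, char 'b'): match length 0
  offset=4 (pos 2, char 'c'): match length 2
  offset=5 (pos 1, char 'b'): match length 0
  offset=6 (pos 0, char 'b'): match length 0
Longest match has length 2 at offset 4.
next_char = character at position 6 + 2 = 8 -> 'f'

Best match: offset=4, length=2 (matching 'cb' starting at position 2)
LZ77 triple: (4, 2, 'f')


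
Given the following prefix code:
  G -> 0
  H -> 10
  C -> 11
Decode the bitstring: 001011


Decoding step by step:
Bits 0 -> G
Bits 0 -> G
Bits 10 -> H
Bits 11 -> C


Decoded message: GGHC


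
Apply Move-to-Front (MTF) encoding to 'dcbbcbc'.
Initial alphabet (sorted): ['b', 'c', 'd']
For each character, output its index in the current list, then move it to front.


MTF encoding:
'd': index 2 in ['b', 'c', 'd'] -> ['d', 'b', 'c']
'c': index 2 in ['d', 'b', 'c'] -> ['c', 'd', 'b']
'b': index 2 in ['c', 'd', 'b'] -> ['b', 'c', 'd']
'b': index 0 in ['b', 'c', 'd'] -> ['b', 'c', 'd']
'c': index 1 in ['b', 'c', 'd'] -> ['c', 'b', 'd']
'b': index 1 in ['c', 'b', 'd'] -> ['b', 'c', 'd']
'c': index 1 in ['b', 'c', 'd'] -> ['c', 'b', 'd']


Output: [2, 2, 2, 0, 1, 1, 1]


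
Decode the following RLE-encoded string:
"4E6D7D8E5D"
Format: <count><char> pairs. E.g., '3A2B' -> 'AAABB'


Expanding each <count><char> pair:
  4E -> 'EEEE'
  6D -> 'DDDDDD'
  7D -> 'DDDDDDD'
  8E -> 'EEEEEEEE'
  5D -> 'DDDDD'

Decoded = EEEEDDDDDDDDDDDDDEEEEEEEEDDDDD


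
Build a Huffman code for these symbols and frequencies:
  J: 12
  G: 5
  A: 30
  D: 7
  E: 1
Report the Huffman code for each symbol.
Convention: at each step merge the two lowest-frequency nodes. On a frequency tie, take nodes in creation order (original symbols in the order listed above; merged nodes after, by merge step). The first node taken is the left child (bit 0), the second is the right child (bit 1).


Huffman tree construction:
Step 1: Merge E(1) + G(5) = 6
Step 2: Merge (E+G)(6) + D(7) = 13
Step 3: Merge J(12) + ((E+G)+D)(13) = 25
Step 4: Merge (J+((E+G)+D))(25) + A(30) = 55
Read each symbol's code off the tree from the root (left child = 0, right child = 1).

Codes:
  J: 00 (length 2)
  G: 0101 (length 4)
  A: 1 (length 1)
  D: 011 (length 3)
  E: 0100 (length 4)
Average code length: 99/55 = 1.8000 bits/symbol


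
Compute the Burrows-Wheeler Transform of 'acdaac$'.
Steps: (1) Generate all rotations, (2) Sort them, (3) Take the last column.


Rotations (sorted):
  0: $acdaac -> last char: c
  1: aac$acd -> last char: d
  2: ac$acda -> last char: a
  3: acdaac$ -> last char: $
  4: c$acdaa -> last char: a
  5: cdaac$a -> last char: a
  6: daac$ac -> last char: c


BWT = cda$aac


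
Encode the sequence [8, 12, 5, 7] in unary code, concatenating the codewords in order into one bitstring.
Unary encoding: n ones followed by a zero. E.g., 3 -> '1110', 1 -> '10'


Encode each number as n ones followed by a terminating 0:
  8 -> 111111110 (9 bits)
  12 -> 1111111111110 (13 bits)
  5 -> 111110 (6 bits)
  7 -> 11111110 (8 bits)
Total length = 9 + 13 + 6 + 8 = 36 bits.

Unary([8, 12, 5, 7]) = 111111110111111111111011111011111110 (36 bits)


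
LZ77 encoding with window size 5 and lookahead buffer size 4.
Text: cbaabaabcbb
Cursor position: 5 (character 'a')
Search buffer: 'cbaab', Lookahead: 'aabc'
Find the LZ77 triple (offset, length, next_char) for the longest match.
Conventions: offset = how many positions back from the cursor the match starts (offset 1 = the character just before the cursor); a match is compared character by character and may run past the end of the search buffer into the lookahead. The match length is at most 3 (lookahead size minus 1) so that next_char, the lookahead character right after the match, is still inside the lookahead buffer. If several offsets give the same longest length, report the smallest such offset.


Try each offset into the search buffer:
  offset=1 (pos 4, char 'b'): match length 0
  offset=2 (pos 3, char 'a'): match length 1
  offset=3 (pos 2, char 'a'): match length 3
  offset=4 (pos 1, char 'b'): match length 0
  offset=5 (pos 0, char 'c'): match length 0
Longest match has length 3 at offset 3.
next_char = character at position 5 + 3 = 8 -> 'c'

Best match: offset=3, length=3 (matching 'aab' starting at position 2)
LZ77 triple: (3, 3, 'c')


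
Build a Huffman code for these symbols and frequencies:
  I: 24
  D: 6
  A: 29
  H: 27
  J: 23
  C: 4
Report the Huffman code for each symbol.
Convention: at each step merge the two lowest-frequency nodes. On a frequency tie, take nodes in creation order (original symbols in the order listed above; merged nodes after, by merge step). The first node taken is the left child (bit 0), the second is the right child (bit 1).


Huffman tree construction:
Step 1: Merge C(4) + D(6) = 10
Step 2: Merge (C+D)(10) + J(23) = 33
Step 3: Merge I(24) + H(27) = 51
Step 4: Merge A(29) + ((C+D)+J)(33) = 62
Step 5: Merge (I+H)(51) + (A+((C+D)+J))(62) = 113
Read each symbol's code off the tree from the root (left child = 0, right child = 1).

Codes:
  I: 00 (length 2)
  D: 1101 (length 4)
  A: 10 (length 2)
  H: 01 (length 2)
  J: 111 (length 3)
  C: 1100 (length 4)
Average code length: 269/113 = 2.3805 bits/symbol


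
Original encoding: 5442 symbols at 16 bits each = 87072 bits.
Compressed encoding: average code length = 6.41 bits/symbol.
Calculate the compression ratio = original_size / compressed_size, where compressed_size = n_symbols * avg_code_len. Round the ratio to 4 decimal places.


original_size = n_symbols * orig_bits = 5442 * 16 = 87072 bits
compressed_size = n_symbols * avg_code_len = 5442 * 6.41 = 34883.22 bits
ratio = original_size / compressed_size = 87072 / 34883.22 = 2.4961

Compression ratio = 2.4961


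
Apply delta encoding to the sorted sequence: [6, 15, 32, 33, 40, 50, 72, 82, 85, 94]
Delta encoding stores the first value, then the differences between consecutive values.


First value: 6
Deltas:
  15 - 6 = 9
  32 - 15 = 17
  33 - 32 = 1
  40 - 33 = 7
  50 - 40 = 10
  72 - 50 = 22
  82 - 72 = 10
  85 - 82 = 3
  94 - 85 = 9


Delta encoded: [6, 9, 17, 1, 7, 10, 22, 10, 3, 9]


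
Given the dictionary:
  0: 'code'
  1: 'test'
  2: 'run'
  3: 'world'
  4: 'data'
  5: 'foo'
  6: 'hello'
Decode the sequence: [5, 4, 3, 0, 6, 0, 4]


Look up each index in the dictionary:
  5 -> 'foo'
  4 -> 'data'
  3 -> 'world'
  0 -> 'code'
  6 -> 'hello'
  0 -> 'code'
  4 -> 'data'

Decoded: "foo data world code hello code data"


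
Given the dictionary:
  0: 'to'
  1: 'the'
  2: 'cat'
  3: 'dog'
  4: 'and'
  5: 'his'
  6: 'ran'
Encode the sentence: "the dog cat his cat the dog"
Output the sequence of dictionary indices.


Look up each word in the dictionary:
  'the' -> 1
  'dog' -> 3
  'cat' -> 2
  'his' -> 5
  'cat' -> 2
  'the' -> 1
  'dog' -> 3

Encoded: [1, 3, 2, 5, 2, 1, 3]


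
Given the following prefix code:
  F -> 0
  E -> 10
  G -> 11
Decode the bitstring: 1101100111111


Decoding step by step:
Bits 11 -> G
Bits 0 -> F
Bits 11 -> G
Bits 0 -> F
Bits 0 -> F
Bits 11 -> G
Bits 11 -> G
Bits 11 -> G


Decoded message: GFGFFGGG


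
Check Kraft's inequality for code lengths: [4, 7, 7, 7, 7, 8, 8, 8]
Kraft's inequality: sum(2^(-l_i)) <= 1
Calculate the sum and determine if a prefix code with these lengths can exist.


Sum = 2^(-4) + 2^(-7) + 2^(-7) + 2^(-7) + 2^(-7) + 2^(-8) + 2^(-8) + 2^(-8)
    = 0.0625 + 0.0078125 + 0.0078125 + 0.0078125 + 0.0078125 + 0.00390625 + 0.00390625 + 0.00390625
    = 27/256 = 0.10546875
Since 0.10546875 <= 1, Kraft's inequality IS satisfied.
A prefix code with these lengths CAN exist.

Kraft sum = 0.10546875. Satisfied.


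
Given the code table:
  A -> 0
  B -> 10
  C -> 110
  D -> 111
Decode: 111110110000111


Decoding:
111 -> D
110 -> C
110 -> C
0 -> A
0 -> A
0 -> A
111 -> D


Result: DCCAAAD


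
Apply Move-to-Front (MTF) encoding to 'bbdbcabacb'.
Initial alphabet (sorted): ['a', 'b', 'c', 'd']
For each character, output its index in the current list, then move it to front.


MTF encoding:
'b': index 1 in ['a', 'b', 'c', 'd'] -> ['b', 'a', 'c', 'd']
'b': index 0 in ['b', 'a', 'c', 'd'] -> ['b', 'a', 'c', 'd']
'd': index 3 in ['b', 'a', 'c', 'd'] -> ['d', 'b', 'a', 'c']
'b': index 1 in ['d', 'b', 'a', 'c'] -> ['b', 'd', 'a', 'c']
'c': index 3 in ['b', 'd', 'a', 'c'] -> ['c', 'b', 'd', 'a']
'a': index 3 in ['c', 'b', 'd', 'a'] -> ['a', 'c', 'b', 'd']
'b': index 2 in ['a', 'c', 'b', 'd'] -> ['b', 'a', 'c', 'd']
'a': index 1 in ['b', 'a', 'c', 'd'] -> ['a', 'b', 'c', 'd']
'c': index 2 in ['a', 'b', 'c', 'd'] -> ['c', 'a', 'b', 'd']
'b': index 2 in ['c', 'a', 'b', 'd'] -> ['b', 'c', 'a', 'd']


Output: [1, 0, 3, 1, 3, 3, 2, 1, 2, 2]


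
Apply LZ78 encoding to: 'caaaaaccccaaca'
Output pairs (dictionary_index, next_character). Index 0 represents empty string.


LZ78 encoding steps:
Dictionary: {0: ''}
Step 1: w='' (idx 0), next='c' -> output (0, 'c'), add 'c' as idx 1
Step 2: w='' (idx 0), next='a' -> output (0, 'a'), add 'a' as idx 2
Step 3: w='a' (idx 2), next='a' -> output (2, 'a'), add 'aa' as idx 3
Step 4: w='aa' (idx 3), next='c' -> output (3, 'c'), add 'aac' as idx 4
Step 5: w='c' (idx 1), next='c' -> output (1, 'c'), add 'cc' as idx 5
Step 6: w='c' (idx 1), next='a' -> output (1, 'a'), add 'ca' as idx 6
Step 7: w='a' (idx 2), next='c' -> output (2, 'c'), add 'ac' as idx 7
Step 8: w='a' (idx 2), end of input -> output (2, '')


Encoded: [(0, 'c'), (0, 'a'), (2, 'a'), (3, 'c'), (1, 'c'), (1, 'a'), (2, 'c'), (2, '')]


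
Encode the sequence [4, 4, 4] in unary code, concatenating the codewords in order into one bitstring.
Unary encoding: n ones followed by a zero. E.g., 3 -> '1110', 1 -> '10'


Encode each number as n ones followed by a terminating 0:
  4 -> 11110 (5 bits)
  4 -> 11110 (5 bits)
  4 -> 11110 (5 bits)
Total length = 5 + 5 + 5 = 15 bits.

Unary([4, 4, 4]) = 111101111011110 (15 bits)


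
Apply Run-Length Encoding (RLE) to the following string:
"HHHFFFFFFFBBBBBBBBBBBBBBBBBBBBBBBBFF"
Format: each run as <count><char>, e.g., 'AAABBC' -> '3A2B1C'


Scanning runs left to right:
  i=0: run of 'H' x 3 -> '3H'
  i=3: run of 'F' x 7 -> '7F'
  i=10: run of 'B' x 24 -> '24B'
  i=34: run of 'F' x 2 -> '2F'

RLE = 3H7F24B2F


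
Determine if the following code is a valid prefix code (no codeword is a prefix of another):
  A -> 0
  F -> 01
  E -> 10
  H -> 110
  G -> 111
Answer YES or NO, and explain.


Checking each pair (does one codeword prefix another?):
  A='0' vs F='01': prefix -- VIOLATION

NO -- this is NOT a valid prefix code. A (0) is a prefix of F (01).


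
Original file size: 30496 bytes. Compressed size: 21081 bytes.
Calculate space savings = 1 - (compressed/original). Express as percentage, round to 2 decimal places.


ratio = compressed/original = 21081/30496 = 0.691271
savings = 1 - ratio = 1 - 0.691271 = 0.308729
as a percentage: 0.308729 * 100 = 30.87%

Space savings = 1 - 21081/30496 = 30.87%


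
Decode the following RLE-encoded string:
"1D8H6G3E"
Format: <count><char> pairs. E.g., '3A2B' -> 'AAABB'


Expanding each <count><char> pair:
  1D -> 'D'
  8H -> 'HHHHHHHH'
  6G -> 'GGGGGG'
  3E -> 'EEE'

Decoded = DHHHHHHHHGGGGGGEEE


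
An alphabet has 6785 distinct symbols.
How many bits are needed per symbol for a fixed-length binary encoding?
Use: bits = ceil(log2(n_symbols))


log2(6785) = 12.7281
Bracket: 2^12 = 4096 < 6785 <= 2^13 = 8192
So ceil(log2(6785)) = 13

bits = ceil(log2(6785)) = ceil(12.7281) = 13 bits


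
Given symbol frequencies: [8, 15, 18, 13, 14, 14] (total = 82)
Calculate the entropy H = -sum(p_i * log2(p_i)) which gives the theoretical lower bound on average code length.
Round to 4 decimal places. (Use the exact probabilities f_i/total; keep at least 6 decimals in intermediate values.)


Per-symbol terms -p_i * log2(p_i) with p_i = f_i/82:
  p = 8/82 = 0.097561: log2(p) = -3.357552, -p*log2(p) = 0.327566
  p = 15/82 = 0.182927: log2(p) = -2.450661, -p*log2(p) = 0.448292
  p = 18/82 = 0.219512: log2(p) = -2.187627, -p*log2(p) = 0.480211
  p = 13/82 = 0.158537: log2(p) = -2.657112, -p*log2(p) = 0.421250
  p = 14/82 = 0.170732: log2(p) = -2.550197, -p*log2(p) = 0.435400
  p = 14/82 = 0.170732: log2(p) = -2.550197, -p*log2(p) = 0.435400
H = 0.327566 + 0.448292 + 0.480211 + 0.421250 + 0.435400 + 0.435400 = 2.548119

H = 2.5481 bits/symbol


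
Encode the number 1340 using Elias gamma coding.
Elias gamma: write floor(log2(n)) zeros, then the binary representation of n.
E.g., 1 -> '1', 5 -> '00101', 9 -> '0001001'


num_bits = floor(log2(1340)) + 1 = 11
leading_zeros = num_bits - 1 = 10
binary(1340) = 10100111100

Elias gamma(1340) = '0000000000' + '10100111100' = 000000000010100111100 (21 bits)


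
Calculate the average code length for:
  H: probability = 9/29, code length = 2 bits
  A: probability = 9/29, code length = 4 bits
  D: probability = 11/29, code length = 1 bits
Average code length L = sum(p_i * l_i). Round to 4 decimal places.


Weighted contributions p_i * l_i:
  H: (9/29) * 2 = 18/29
  A: (9/29) * 4 = 36/29
  D: (11/29) * 1 = 11/29
Sum = (18 + 36 + 11)/29 = 65/29

L = 65/29 = 2.2414 bits/symbol
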